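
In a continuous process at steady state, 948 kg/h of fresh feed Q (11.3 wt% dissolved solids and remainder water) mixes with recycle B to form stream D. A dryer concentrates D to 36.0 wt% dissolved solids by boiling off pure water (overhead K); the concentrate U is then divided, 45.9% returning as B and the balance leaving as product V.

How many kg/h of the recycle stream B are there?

252.5 kg/h

Overall dissolved solids balance (none leaves overhead): dissolved solids in fresh feed = dissolved solids in product, i.e. 948×0.113 = (1−0.459)·U·0.360.
U = 107.12/(0.360×0.541) = 550.03 kg/h.
Recycle B = 0.459×550.03 = 252.46 kg/h.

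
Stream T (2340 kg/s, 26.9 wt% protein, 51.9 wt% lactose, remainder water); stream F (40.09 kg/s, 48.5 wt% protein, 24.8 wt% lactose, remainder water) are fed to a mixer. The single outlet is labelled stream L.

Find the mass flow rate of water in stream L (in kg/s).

506.8 kg/s

water out = water in = 2340×0.212 + 40.09×0.267 = 506.78 kg/s.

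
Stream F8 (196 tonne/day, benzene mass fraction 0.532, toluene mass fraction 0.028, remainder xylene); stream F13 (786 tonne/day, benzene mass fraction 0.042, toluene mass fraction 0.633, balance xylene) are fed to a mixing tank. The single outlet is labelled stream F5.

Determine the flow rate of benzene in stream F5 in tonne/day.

benzene out = benzene in = 196×0.532 + 786×0.042 = 137.28 tonne/day.

137.3 tonne/day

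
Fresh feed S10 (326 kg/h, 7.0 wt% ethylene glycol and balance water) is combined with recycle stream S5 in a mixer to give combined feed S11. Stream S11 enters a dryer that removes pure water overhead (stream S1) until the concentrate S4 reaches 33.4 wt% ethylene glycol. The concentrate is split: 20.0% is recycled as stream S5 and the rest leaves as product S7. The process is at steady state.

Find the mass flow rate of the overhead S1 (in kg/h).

Overall ethylene glycol balance (none leaves overhead): ethylene glycol in fresh feed = ethylene glycol in product, i.e. 326×0.070 = (1−0.200)·S4·0.334.
S4 = 22.82/(0.334×0.800) = 85.404 kg/h.
Recycle S5 = 0.200×85.404 = 17.081 kg/h.
Combined feed S11 = 326 + 17.081 = 343.08 kg/h.
Overhead S1 = S11 − S4 = 343.08 − 85.404 = 257.68 kg/h.

257.7 kg/h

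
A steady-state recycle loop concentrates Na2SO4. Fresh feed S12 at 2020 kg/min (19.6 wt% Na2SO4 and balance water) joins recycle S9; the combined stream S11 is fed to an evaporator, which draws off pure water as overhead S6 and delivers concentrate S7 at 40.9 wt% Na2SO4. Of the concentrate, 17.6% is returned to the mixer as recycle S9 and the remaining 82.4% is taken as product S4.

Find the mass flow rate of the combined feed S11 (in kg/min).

Overall Na2SO4 balance (none leaves overhead): Na2SO4 in fresh feed = Na2SO4 in product, i.e. 2020×0.196 = (1−0.176)·S7·0.409.
S7 = 395.92/(0.409×0.824) = 1174.8 kg/min.
Recycle S9 = 0.176×1174.8 = 206.76 kg/min.
Combined feed S11 = 2020 + 206.76 = 2226.8 kg/min.

2227 kg/min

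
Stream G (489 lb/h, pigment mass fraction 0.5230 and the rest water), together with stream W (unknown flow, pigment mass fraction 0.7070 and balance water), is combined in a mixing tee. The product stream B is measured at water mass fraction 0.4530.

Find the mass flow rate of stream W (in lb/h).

Let W be the unknown flow. Total out = 489 + W.
water balance: 233.25 + 0.293·W = 0.453·(489 + W)
(0.293 − 0.453)·W = 0.453×489 − 233.25 = -11.736
W = -11.736 / -0.160 = 73.35 lb/h

73.35 lb/h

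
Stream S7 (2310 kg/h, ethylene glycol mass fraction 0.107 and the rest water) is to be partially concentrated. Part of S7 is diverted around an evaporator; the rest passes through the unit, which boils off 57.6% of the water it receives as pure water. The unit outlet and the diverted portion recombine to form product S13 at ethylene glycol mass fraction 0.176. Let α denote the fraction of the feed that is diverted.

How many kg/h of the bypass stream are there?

All 2310×0.107 = 247.17 kg/h of ethylene glycol reaches S13, so S13 = 247.17/0.176 = 1404.4 kg/h and vapour = 905.62 kg/h.
The evaporator receives (1−α)·2310 of feed at 0.893 water and removes 0.576 of that water:
0.576×0.893×(1−α)×2310 = 905.62
(1−α) = 905.62/1188.2 = 0.7622;  α = 0.2378.
Bypass flow = 0.2378×2310 = 549.34 kg/h.

549.3 kg/h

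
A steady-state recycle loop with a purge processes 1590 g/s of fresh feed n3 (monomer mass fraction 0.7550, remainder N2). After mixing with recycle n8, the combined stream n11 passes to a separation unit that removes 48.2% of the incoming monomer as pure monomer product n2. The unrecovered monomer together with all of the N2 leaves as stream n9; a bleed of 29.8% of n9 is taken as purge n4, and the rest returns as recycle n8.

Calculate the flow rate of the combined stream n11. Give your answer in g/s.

3194 g/s

N2 enters only via n3 and leaves only via the purge: 1590×0.245 = 0.298×(N2 in n9), and the separation unit passes all N2, so N2 in n11 = N2 in n9 = 1307.2 g/s.
monomer in n11: m_A = 1590×0.755 + (1−0.298)·(1−0.482)·m_A, so m_A = 1200.5/0.6364 = 1886.4 g/s.
n11 = 1886.4 + 1307.2 = 3193.6 g/s.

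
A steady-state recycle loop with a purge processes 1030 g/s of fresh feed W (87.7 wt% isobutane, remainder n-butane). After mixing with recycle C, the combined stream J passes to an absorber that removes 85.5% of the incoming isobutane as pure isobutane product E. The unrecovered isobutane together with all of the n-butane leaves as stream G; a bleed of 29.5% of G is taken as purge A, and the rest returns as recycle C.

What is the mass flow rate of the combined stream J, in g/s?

1436 g/s

n-butane enters only via W and leaves only via the purge: 1030×0.123 = 0.295×(n-butane in G), and the absorber passes all n-butane, so n-butane in J = n-butane in G = 429.46 g/s.
isobutane in J: m_A = 1030×0.877 + (1−0.295)·(1−0.855)·m_A, so m_A = 903.31/0.8978 = 1006.2 g/s.
J = 1006.2 + 429.46 = 1435.6 g/s.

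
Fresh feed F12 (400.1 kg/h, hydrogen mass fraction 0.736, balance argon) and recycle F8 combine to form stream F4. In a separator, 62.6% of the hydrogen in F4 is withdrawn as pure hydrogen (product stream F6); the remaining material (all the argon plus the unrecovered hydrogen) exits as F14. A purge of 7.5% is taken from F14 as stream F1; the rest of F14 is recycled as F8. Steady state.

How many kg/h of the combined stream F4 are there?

1859 kg/h

argon enters only via F12 and leaves only via the purge: 400.1×0.264 = 0.075×(argon in F14), and the separator passes all argon, so argon in F4 = argon in F14 = 1408.4 kg/h.
hydrogen in F4: m_A = 400.1×0.736 + (1−0.075)·(1−0.626)·m_A, so m_A = 294.47/0.6541 = 450.23 kg/h.
F4 = 450.23 + 1408.4 = 1858.6 kg/h.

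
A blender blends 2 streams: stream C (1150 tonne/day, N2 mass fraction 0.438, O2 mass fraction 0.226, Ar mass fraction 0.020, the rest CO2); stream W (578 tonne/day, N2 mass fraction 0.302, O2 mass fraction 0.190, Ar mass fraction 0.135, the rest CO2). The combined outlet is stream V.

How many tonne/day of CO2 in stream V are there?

579 tonne/day

CO2 out = CO2 in = 1150×0.316 + 578×0.373 = 578.99 tonne/day.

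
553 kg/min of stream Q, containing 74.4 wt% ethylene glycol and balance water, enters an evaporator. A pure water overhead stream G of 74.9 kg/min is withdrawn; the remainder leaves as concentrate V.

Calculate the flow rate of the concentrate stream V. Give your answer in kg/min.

478.1 kg/min

Concentrate = 553 − 74.9 = 478.1 kg/min.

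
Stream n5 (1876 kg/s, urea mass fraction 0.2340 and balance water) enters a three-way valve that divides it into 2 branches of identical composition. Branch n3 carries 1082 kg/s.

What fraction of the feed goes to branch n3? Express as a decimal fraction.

Fraction to n3 = 1082/1876 = 0.5768.

0.577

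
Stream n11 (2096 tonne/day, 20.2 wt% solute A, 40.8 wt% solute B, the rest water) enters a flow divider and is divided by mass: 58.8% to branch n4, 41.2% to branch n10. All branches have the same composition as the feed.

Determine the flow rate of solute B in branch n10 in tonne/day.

352.3 tonne/day

Branch n10 total = 0.412×2096 = 863.55 tonne/day.
solute B in n10 = 0.408×863.55 = 352.33 tonne/day.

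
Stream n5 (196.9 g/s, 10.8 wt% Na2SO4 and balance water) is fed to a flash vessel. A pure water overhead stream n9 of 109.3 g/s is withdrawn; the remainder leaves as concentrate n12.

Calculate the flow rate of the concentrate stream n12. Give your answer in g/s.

87.6 g/s

Concentrate = 196.9 − 109.3 = 87.6 g/s.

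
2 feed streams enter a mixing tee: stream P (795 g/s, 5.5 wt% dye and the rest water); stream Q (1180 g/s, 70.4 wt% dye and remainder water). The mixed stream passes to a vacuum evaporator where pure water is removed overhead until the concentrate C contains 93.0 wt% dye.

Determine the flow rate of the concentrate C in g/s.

940.3 g/s

dye entering = 795×0.055 + 1180×0.704 = 874.44 g/s.
All dye reports to C, so C = 874.44/0.930 = 940.26 g/s.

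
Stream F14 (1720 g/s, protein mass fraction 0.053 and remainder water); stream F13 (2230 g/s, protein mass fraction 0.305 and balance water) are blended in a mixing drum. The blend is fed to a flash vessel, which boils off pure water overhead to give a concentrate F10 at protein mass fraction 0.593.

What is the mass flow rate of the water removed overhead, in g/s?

protein entering = 1720×0.053 + 2230×0.305 = 771.31 g/s.
All protein reports to F10, so F10 = 771.31/0.593 = 1300.7 g/s.
Total feed = 3950 g/s; overhead = 3950 − 1300.7 = 2649.3 g/s.

2649 g/s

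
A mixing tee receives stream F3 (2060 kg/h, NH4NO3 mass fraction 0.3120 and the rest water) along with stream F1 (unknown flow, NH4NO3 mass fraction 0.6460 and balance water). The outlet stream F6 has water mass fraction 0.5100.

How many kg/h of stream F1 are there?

2351 kg/h

Let F1 be the unknown flow. Total out = 2060 + F1.
water balance: 1417.3 + 0.354·F1 = 0.510·(2060 + F1)
(0.354 − 0.510)·F1 = 0.510×2060 − 1417.3 = -366.68
F1 = -366.68 / -0.156 = 2350.5 kg/h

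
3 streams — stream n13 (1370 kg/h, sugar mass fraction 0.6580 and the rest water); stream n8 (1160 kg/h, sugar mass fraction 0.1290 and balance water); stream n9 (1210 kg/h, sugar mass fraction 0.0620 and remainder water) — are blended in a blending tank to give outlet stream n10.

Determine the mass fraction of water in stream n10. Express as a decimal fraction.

0.6989

Total flow out = 1370 + 1160 + 1210 = 3740 kg/h.
water in = 1370×0.342 + 1160×0.871 + 1210×0.938 = 2613.9 kg/h.
water mass fraction in n10 = 2613.9/3740 = 0.6989.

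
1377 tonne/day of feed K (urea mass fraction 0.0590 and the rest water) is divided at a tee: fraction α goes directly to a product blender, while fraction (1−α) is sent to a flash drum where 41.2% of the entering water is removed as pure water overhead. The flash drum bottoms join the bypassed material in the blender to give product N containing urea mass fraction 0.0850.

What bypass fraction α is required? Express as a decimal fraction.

All 1377×0.059 = 81.243 tonne/day of urea reaches N, so N = 81.243/0.085 = 955.8 tonne/day and vapour = 421.2 tonne/day.
The evaporator receives (1−α)·1377 of feed at 0.941 water and removes 0.412 of that water:
0.412×0.941×(1−α)×1377 = 421.2
(1−α) = 421.2/533.85 = 0.7890;  α = 0.2110.

0.211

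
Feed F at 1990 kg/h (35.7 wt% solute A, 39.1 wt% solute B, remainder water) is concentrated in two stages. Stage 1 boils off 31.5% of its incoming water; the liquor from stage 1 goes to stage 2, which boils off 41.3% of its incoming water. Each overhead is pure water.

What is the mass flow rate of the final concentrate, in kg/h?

1690 kg/h

water in feed = 1990×0.252 = 501.48 kg/h.
After stage 1: water left = (1−0.315)×501.48 = 343.51; stream total = 1832 kg/h.
After stage 2: water left = (1−0.413)×343.51 = 201.64; final concentrate = 1690.2 kg/h.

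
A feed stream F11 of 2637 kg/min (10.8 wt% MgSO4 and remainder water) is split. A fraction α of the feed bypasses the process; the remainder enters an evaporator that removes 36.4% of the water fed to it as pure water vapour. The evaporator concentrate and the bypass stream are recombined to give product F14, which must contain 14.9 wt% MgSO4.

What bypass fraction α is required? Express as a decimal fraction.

0.153

All 2637×0.108 = 284.8 kg/min of MgSO4 reaches F14, so F14 = 284.8/0.149 = 1911.4 kg/min and vapour = 725.62 kg/min.
The evaporator receives (1−α)·2637 of feed at 0.892 water and removes 0.364 of that water:
0.364×0.892×(1−α)×2637 = 725.62
(1−α) = 725.62/856.2 = 0.8475;  α = 0.1525.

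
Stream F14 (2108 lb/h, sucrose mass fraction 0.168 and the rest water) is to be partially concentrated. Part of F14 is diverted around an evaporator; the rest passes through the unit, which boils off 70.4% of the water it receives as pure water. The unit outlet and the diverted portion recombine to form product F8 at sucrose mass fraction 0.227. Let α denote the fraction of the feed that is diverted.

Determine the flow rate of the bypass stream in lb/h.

1173 lb/h

All 2108×0.168 = 354.14 lb/h of sucrose reaches F8, so F8 = 354.14/0.227 = 1560.1 lb/h and vapour = 547.89 lb/h.
The evaporator receives (1−α)·2108 of feed at 0.832 water and removes 0.704 of that water:
0.704×0.832×(1−α)×2108 = 547.89
(1−α) = 547.89/1234.7 = 0.4437;  α = 0.5563.
Bypass flow = 0.5563×2108 = 1172.6 lb/h.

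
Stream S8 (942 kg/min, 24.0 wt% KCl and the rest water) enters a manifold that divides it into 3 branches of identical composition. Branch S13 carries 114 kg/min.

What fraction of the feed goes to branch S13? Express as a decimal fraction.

0.121

Fraction to S13 = 114/942 = 0.1210.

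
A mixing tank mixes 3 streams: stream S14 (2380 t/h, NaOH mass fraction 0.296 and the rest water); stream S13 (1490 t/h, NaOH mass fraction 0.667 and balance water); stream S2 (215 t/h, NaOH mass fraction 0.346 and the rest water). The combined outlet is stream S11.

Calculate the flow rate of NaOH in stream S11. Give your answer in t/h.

NaOH out = NaOH in = 2380×0.296 + 1490×0.667 + 215×0.346 = 1772.7 t/h.

1773 t/h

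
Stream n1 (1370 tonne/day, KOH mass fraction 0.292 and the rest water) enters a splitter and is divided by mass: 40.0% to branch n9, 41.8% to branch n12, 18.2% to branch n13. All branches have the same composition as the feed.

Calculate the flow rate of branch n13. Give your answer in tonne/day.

Branch n13 flow = 0.182×1370 = 249.34 tonne/day.

249.3 tonne/day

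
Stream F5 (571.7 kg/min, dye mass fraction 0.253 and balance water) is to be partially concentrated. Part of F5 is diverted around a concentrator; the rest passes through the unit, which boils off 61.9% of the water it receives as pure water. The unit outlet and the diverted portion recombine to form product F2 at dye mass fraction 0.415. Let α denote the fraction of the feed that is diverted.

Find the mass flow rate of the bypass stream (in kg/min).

All 571.7×0.253 = 144.64 kg/min of dye reaches F2, so F2 = 144.64/0.415 = 348.53 kg/min and vapour = 223.17 kg/min.
The evaporator receives (1−α)·571.7 of feed at 0.747 water and removes 0.619 of that water:
0.619×0.747×(1−α)×571.7 = 223.17
(1−α) = 223.17/264.35 = 0.8442;  α = 0.1558.
Bypass flow = 0.1558×571.7 = 89.059 kg/min.

89.06 kg/min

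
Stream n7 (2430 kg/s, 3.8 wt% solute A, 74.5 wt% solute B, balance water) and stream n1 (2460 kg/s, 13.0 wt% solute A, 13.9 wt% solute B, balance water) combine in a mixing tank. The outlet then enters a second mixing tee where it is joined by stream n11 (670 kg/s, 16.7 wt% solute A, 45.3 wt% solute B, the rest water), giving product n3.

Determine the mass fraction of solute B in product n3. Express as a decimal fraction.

0.4417

Overall, product flow = 5560 kg/s.
solute B in = 2430×0.745 + 2460×0.139 + 670×0.453 = 2455.8 kg/s.
solute B fraction in n3 = 0.4417.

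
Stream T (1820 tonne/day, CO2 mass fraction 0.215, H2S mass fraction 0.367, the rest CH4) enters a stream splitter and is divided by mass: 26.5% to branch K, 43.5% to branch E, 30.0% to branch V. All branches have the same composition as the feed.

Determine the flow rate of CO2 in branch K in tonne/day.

103.7 tonne/day

Branch K total = 0.265×1820 = 482.3 tonne/day.
CO2 in K = 0.215×482.3 = 103.69 tonne/day.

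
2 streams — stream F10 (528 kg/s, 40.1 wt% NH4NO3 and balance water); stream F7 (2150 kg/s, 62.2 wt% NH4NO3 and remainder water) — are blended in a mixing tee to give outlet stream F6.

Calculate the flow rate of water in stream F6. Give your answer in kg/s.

1129 kg/s

water out = water in = 528×0.599 + 2150×0.378 = 1129 kg/s.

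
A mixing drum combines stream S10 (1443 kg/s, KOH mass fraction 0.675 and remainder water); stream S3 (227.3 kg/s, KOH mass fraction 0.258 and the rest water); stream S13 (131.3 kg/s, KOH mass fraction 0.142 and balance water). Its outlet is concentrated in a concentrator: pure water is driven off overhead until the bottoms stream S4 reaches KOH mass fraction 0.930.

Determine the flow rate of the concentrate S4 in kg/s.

1130 kg/s

KOH entering = 1443×0.675 + 227.3×0.258 + 131.3×0.142 = 1051.3 kg/s.
All KOH reports to S4, so S4 = 1051.3/0.930 = 1130.4 kg/s.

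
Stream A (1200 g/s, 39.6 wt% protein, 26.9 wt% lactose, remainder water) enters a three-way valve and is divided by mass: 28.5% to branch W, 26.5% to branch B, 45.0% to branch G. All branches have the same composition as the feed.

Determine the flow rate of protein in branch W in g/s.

Branch W total = 0.285×1200 = 342 g/s.
protein in W = 0.396×342 = 135.43 g/s.

135.4 g/s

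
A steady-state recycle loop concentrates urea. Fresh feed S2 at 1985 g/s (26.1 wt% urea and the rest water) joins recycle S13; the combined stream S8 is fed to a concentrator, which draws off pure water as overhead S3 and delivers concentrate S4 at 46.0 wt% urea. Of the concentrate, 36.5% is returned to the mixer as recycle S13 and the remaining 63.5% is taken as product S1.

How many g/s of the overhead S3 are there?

Overall urea balance (none leaves overhead): urea in fresh feed = urea in product, i.e. 1985×0.261 = (1−0.365)·S4·0.460.
S4 = 518.09/(0.460×0.635) = 1773.7 g/s.
Recycle S13 = 0.365×1773.7 = 647.38 g/s.
Combined feed S8 = 1985 + 647.38 = 2632.4 g/s.
Overhead S3 = S8 − S4 = 2632.4 − 1773.7 = 858.73 g/s.

858.7 g/s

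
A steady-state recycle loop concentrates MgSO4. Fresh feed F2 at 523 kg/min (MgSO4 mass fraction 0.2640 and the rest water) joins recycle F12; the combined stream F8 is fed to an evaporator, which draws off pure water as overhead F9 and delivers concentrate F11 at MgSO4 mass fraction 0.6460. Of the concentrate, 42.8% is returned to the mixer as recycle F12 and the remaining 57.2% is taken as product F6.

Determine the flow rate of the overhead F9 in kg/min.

309.3 kg/min

Overall MgSO4 balance (none leaves overhead): MgSO4 in fresh feed = MgSO4 in product, i.e. 523×0.264 = (1−0.428)·F11·0.646.
F11 = 138.07/(0.646×0.572) = 373.66 kg/min.
Recycle F12 = 0.428×373.66 = 159.93 kg/min.
Combined feed F8 = 523 + 159.93 = 682.93 kg/min.
Overhead F9 = F8 − F11 = 682.93 − 373.66 = 309.27 kg/min.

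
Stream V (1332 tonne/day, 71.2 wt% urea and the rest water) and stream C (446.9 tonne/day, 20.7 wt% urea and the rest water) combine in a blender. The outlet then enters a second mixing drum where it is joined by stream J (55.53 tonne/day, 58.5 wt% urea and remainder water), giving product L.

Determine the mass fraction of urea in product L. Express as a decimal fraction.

0.585

Overall, product flow = 1834.4 tonne/day.
urea in = 1332×0.712 + 446.9×0.207 + 55.53×0.585 = 1073.4 tonne/day.
urea fraction in L = 0.585.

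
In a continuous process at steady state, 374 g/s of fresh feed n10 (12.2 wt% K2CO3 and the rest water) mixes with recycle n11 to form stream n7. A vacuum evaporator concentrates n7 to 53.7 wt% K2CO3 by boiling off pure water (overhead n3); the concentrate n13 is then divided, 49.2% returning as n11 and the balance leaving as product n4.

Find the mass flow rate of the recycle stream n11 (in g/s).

82.29 g/s

Overall K2CO3 balance (none leaves overhead): K2CO3 in fresh feed = K2CO3 in product, i.e. 374×0.122 = (1−0.492)·n13·0.537.
n13 = 45.628/(0.537×0.508) = 167.26 g/s.
Recycle n11 = 0.492×167.26 = 82.292 g/s.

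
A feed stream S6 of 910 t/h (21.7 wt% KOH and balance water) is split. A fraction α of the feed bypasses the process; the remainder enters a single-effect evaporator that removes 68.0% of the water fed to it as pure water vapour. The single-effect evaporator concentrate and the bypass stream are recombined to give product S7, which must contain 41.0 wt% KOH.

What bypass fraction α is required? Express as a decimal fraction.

0.116

All 910×0.217 = 197.47 t/h of KOH reaches S7, so S7 = 197.47/0.410 = 481.63 t/h and vapour = 428.37 t/h.
The evaporator receives (1−α)·910 of feed at 0.783 water and removes 0.680 of that water:
0.680×0.783×(1−α)×910 = 428.37
(1−α) = 428.37/484.52 = 0.8841;  α = 0.1159.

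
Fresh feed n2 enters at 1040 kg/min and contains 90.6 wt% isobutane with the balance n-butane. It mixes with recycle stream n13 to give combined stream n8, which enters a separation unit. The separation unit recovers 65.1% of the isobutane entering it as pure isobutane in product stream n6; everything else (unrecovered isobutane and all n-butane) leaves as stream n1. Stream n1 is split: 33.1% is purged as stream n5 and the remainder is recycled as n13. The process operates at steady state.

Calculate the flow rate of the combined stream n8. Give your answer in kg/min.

n-butane enters only via n2 and leaves only via the purge: 1040×0.094 = 0.331×(n-butane in n1), and the separation unit passes all n-butane, so n-butane in n8 = n-butane in n1 = 295.35 kg/min.
isobutane in n8: m_A = 1040×0.906 + (1−0.331)·(1−0.651)·m_A, so m_A = 942.24/0.7665 = 1229.2 kg/min.
n8 = 1229.2 + 295.35 = 1524.6 kg/min.

1525 kg/min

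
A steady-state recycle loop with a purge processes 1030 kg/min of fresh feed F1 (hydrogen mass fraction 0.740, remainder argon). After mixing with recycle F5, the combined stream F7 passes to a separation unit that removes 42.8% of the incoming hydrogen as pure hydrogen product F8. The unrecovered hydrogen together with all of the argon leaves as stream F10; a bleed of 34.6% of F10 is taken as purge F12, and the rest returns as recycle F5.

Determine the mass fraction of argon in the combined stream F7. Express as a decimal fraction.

argon enters only via F1 and leaves only via the purge: 1030×0.260 = 0.346×(argon in F10), and the separation unit passes all argon, so argon in F7 = argon in F10 = 773.99 kg/min.
hydrogen in F7: m_A = 1030×0.740 + (1−0.346)·(1−0.428)·m_A, so m_A = 762.2/0.6259 = 1217.7 kg/min.
F7 = 1217.7 + 773.99 = 1991.7 kg/min.
argon fraction in F7 = 773.99/1991.7 = 0.389.

0.389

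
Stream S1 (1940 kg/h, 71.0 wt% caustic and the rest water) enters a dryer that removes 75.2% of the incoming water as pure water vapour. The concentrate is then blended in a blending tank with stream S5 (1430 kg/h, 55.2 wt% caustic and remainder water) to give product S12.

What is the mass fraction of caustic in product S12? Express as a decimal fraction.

Vapour removed = 0.752×0.290×1940 = 423.08 kg/h; concentrate = 1516.9 kg/h.
caustic reaching the mixer = 1377.4 (from concentrate) + 1430×0.552 = 2166.8 kg/h.
Product flow = 1516.9 + 1430 = 2946.9 kg/h; caustic fraction = 0.735.

0.735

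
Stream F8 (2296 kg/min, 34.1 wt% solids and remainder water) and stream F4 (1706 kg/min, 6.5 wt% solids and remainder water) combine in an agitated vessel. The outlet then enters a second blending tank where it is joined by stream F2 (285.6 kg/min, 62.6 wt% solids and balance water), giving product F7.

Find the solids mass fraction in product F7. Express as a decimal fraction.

Overall, product flow = 4287.6 kg/min.
solids in = 2296×0.341 + 1706×0.065 + 285.6×0.626 = 1072.6 kg/min.
solids fraction in F7 = 0.2502.

0.2502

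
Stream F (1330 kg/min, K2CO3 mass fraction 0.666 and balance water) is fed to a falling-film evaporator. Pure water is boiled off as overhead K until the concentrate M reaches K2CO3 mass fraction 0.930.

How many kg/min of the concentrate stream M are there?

K2CO3 is conserved: 1330×0.666 = 885.78 kg/min all reports to the concentrate.
Concentrate = 885.78/(target fraction) = 952.45 kg/min.

952.5 kg/min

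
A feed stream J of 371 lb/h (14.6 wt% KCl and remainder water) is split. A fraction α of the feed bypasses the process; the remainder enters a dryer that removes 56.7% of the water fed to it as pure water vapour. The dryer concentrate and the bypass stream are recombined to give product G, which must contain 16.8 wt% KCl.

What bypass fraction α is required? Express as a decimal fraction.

All 371×0.146 = 54.166 lb/h of KCl reaches G, so G = 54.166/0.168 = 322.42 lb/h and vapour = 48.583 lb/h.
The evaporator receives (1−α)·371 of feed at 0.854 water and removes 0.567 of that water:
0.567×0.854×(1−α)×371 = 48.583
(1−α) = 48.583/179.64 = 0.2704;  α = 0.7296.

0.730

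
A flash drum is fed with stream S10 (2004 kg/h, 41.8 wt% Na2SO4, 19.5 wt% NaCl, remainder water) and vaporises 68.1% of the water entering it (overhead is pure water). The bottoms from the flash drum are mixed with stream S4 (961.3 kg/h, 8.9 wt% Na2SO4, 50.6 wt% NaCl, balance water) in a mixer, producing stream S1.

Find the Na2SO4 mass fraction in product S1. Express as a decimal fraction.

Vapour removed = 0.681×0.387×2004 = 528.15 kg/h; concentrate = 1475.9 kg/h.
Na2SO4 reaching the mixer = 837.67 (from concentrate) + 961.3×0.089 = 923.23 kg/h.
Product flow = 1475.9 + 961.3 = 2437.2 kg/h; Na2SO4 fraction = 0.3788.

0.3788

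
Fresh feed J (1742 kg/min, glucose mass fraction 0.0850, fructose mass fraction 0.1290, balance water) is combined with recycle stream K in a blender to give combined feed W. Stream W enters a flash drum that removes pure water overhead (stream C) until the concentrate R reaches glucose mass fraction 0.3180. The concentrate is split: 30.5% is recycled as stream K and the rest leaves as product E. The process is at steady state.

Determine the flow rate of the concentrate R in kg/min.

Overall glucose balance (none leaves overhead): glucose in fresh feed = glucose in product, i.e. 1742×0.085 = (1−0.305)·R·0.318.
R = 148.07/(0.318×0.695) = 669.97 kg/min.

670 kg/min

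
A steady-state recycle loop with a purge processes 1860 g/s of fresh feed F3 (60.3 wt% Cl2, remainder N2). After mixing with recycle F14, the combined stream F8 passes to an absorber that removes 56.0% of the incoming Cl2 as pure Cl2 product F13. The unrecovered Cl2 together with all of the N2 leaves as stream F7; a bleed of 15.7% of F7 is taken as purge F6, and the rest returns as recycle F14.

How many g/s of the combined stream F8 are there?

6486 g/s

N2 enters only via F3 and leaves only via the purge: 1860×0.397 = 0.157×(N2 in F7), and the absorber passes all N2, so N2 in F8 = N2 in F7 = 4703.3 g/s.
Cl2 in F8: m_A = 1860×0.603 + (1−0.157)·(1−0.560)·m_A, so m_A = 1121.6/0.6291 = 1782.9 g/s.
F8 = 1782.9 + 4703.3 = 6486.2 g/s.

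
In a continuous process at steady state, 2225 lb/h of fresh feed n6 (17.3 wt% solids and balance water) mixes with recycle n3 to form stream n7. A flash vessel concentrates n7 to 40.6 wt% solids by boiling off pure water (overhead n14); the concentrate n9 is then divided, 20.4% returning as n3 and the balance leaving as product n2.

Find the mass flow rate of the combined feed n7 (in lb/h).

2468 lb/h

Overall solids balance (none leaves overhead): solids in fresh feed = solids in product, i.e. 2225×0.173 = (1−0.204)·n9·0.406.
n9 = 384.92/(0.406×0.796) = 1191.1 lb/h.
Recycle n3 = 0.204×1191.1 = 242.98 lb/h.
Combined feed n7 = 2225 + 242.98 = 2468 lb/h.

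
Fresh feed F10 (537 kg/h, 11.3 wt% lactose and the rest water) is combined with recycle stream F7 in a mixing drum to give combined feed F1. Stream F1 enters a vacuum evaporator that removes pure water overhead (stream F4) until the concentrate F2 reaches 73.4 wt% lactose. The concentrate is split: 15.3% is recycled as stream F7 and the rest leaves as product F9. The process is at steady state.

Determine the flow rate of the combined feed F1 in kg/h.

Overall lactose balance (none leaves overhead): lactose in fresh feed = lactose in product, i.e. 537×0.113 = (1−0.153)·F2·0.734.
F2 = 60.681/(0.734×0.847) = 97.605 kg/h.
Recycle F7 = 0.153×97.605 = 14.934 kg/h.
Combined feed F1 = 537 + 14.934 = 551.93 kg/h.

551.9 kg/h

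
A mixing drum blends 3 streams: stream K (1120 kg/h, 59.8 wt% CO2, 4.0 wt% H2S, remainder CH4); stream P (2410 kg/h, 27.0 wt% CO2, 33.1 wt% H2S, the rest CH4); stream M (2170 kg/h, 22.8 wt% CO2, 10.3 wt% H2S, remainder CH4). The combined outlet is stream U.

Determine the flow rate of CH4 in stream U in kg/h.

CH4 out = CH4 in = 1120×0.362 + 2410×0.399 + 2170×0.669 = 2818.8 kg/h.

2819 kg/h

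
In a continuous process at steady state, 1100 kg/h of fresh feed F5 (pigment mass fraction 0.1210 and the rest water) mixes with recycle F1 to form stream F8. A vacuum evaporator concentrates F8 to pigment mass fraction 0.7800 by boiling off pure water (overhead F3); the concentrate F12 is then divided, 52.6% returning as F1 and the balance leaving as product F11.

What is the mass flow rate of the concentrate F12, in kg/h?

360 kg/h

Overall pigment balance (none leaves overhead): pigment in fresh feed = pigment in product, i.e. 1100×0.121 = (1−0.526)·F12·0.780.
F12 = 133.1/(0.780×0.474) = 360 kg/h.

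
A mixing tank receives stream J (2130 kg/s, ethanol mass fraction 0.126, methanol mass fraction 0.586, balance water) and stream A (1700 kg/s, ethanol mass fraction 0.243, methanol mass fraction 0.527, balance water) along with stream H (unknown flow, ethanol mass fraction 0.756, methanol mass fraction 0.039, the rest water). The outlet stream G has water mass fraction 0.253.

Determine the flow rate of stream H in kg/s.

738.5 kg/s

Let H be the unknown flow. Total out = 3830 + H.
water balance: 1004.4 + 0.205·H = 0.253·(3830 + H)
(0.205 − 0.253)·H = 0.253×3830 − 1004.4 = -35.45
H = -35.45 / -0.048 = 738.54 kg/s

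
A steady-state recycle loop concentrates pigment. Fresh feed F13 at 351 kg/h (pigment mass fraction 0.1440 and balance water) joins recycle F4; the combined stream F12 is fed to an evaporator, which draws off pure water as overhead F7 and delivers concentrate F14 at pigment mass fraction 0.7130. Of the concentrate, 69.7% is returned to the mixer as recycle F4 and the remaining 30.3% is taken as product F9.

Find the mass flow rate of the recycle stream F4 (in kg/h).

163.1 kg/h

Overall pigment balance (none leaves overhead): pigment in fresh feed = pigment in product, i.e. 351×0.144 = (1−0.697)·F14·0.713.
F14 = 50.544/(0.713×0.303) = 233.96 kg/h.
Recycle F4 = 0.697×233.96 = 163.07 kg/h.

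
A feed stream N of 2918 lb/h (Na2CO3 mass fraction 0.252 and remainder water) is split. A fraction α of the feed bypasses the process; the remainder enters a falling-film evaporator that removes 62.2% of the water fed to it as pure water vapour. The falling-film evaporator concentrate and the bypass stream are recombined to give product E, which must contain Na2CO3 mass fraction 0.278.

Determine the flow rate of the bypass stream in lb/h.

2331 lb/h

All 2918×0.252 = 735.34 lb/h of Na2CO3 reaches E, so E = 735.34/0.278 = 2645.1 lb/h and vapour = 272.91 lb/h.
The evaporator receives (1−α)·2918 of feed at 0.748 water and removes 0.622 of that water:
0.622×0.748×(1−α)×2918 = 272.91
(1−α) = 272.91/1357.6 = 0.2010;  α = 0.7990.
Bypass flow = 0.7990×2918 = 2331.4 lb/h.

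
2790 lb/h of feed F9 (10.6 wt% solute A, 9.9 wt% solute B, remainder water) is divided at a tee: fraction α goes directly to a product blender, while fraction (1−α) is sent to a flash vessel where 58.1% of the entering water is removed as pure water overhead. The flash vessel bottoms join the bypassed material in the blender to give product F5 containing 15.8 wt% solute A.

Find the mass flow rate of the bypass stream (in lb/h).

All 2790×0.106 = 295.74 lb/h of solute A reaches F5, so F5 = 295.74/0.158 = 1871.8 lb/h and vapour = 918.23 lb/h.
The evaporator receives (1−α)·2790 of feed at 0.795 water and removes 0.581 of that water:
0.581×0.795×(1−α)×2790 = 918.23
(1−α) = 918.23/1288.7 = 0.7125;  α = 0.2875.
Bypass flow = 0.2875×2790 = 802.04 lb/h.

802 lb/h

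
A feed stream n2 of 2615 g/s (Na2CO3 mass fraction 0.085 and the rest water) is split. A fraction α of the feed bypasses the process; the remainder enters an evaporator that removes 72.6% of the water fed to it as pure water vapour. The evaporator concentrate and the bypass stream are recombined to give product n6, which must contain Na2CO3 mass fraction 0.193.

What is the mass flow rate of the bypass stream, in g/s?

412.2 g/s

All 2615×0.085 = 222.28 g/s of Na2CO3 reaches n6, so n6 = 222.28/0.193 = 1151.7 g/s and vapour = 1463.3 g/s.
The evaporator receives (1−α)·2615 of feed at 0.915 water and removes 0.726 of that water:
0.726×0.915×(1−α)×2615 = 1463.3
(1−α) = 1463.3/1737.1 = 0.8424;  α = 0.1576.
Bypass flow = 0.1576×2615 = 412.17 g/s.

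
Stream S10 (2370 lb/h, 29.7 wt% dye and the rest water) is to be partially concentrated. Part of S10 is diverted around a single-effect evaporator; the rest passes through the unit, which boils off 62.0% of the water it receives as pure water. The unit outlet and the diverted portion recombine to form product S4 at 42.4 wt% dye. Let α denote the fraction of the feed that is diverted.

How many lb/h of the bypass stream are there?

All 2370×0.297 = 703.89 lb/h of dye reaches S4, so S4 = 703.89/0.424 = 1660.1 lb/h and vapour = 709.88 lb/h.
The evaporator receives (1−α)·2370 of feed at 0.703 water and removes 0.620 of that water:
0.620×0.703×(1−α)×2370 = 709.88
(1−α) = 709.88/1033 = 0.6872;  α = 0.3128.
Bypass flow = 0.3128×2370 = 741.31 lb/h.

741.3 lb/h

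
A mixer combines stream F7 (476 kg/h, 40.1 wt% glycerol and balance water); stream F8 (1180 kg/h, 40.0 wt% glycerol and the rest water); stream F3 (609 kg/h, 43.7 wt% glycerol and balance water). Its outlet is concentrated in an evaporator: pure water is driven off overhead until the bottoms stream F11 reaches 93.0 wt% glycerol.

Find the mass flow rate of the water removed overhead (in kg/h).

1266 kg/h

glycerol entering = 476×0.401 + 1180×0.400 + 609×0.437 = 929.01 kg/h.
All glycerol reports to F11, so F11 = 929.01/0.930 = 998.93 kg/h.
Total feed = 2265 kg/h; overhead = 2265 − 998.93 = 1266.1 kg/h.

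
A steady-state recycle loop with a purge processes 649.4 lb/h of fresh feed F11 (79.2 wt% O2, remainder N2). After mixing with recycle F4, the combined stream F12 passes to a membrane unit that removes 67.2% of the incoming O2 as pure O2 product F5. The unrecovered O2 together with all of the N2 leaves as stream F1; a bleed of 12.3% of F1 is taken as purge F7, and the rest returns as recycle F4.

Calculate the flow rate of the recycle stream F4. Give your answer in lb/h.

N2 enters only via F11 and leaves only via the purge: 649.4×0.208 = 0.123×(N2 in F1), and the membrane unit passes all N2, so N2 in F12 = N2 in F1 = 1098.2 lb/h.
O2 in F12: m_A = 649.4×0.792 + (1−0.123)·(1−0.672)·m_A, so m_A = 514.32/0.7123 = 722.02 lb/h.
F1 = (1−0.672)×722.02 + 1098.2 = 1335 lb/h.
Recycle F4 = (1−0.123)×1335 = 1170.8 lb/h.

1171 lb/h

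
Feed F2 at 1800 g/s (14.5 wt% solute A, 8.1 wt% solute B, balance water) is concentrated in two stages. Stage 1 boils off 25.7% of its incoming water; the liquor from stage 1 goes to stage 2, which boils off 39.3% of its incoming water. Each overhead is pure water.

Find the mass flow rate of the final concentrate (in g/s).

water in feed = 1800×0.774 = 1393.2 g/s.
After stage 1: water left = (1−0.257)×1393.2 = 1035.1; stream total = 1441.9 g/s.
After stage 2: water left = (1−0.393)×1035.1 = 628.33; final concentrate = 1035.1 g/s.

1035 g/s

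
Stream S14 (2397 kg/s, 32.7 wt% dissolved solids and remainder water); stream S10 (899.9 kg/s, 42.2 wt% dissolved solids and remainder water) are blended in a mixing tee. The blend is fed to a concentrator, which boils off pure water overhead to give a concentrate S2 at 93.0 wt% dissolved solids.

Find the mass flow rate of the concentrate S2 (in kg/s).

dissolved solids entering = 2397×0.327 + 899.9×0.422 = 1163.6 kg/s.
All dissolved solids reports to S2, so S2 = 1163.6/0.930 = 1251.2 kg/s.

1251 kg/s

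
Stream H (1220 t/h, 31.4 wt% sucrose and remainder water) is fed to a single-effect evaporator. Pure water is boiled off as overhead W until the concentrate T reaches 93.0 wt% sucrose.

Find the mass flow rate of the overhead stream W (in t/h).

sucrose is conserved: 1220×0.314 = 383.08 t/h all reports to the concentrate.
Concentrate = 383.08/(target fraction) = 411.91 t/h.
Overhead = 1220 − 411.91 = 808.09 t/h.

808.1 t/h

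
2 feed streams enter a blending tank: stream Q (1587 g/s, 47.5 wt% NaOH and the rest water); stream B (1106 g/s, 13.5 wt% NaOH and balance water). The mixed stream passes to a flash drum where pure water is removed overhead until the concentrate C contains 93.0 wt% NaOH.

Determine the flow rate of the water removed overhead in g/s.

NaOH entering = 1587×0.475 + 1106×0.135 = 903.13 g/s.
All NaOH reports to C, so C = 903.13/0.930 = 971.11 g/s.
Total feed = 2693 g/s; overhead = 2693 − 971.11 = 1721.9 g/s.

1722 g/s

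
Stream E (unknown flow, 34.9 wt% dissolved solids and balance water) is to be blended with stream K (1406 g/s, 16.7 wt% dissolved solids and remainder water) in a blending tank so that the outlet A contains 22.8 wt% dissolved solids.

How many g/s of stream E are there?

708.8 g/s

Let E be the unknown flow. Total out = 1406 + E.
dissolved solids balance: 234.8 + 0.349·E = 0.228·(1406 + E)
(0.349 − 0.228)·E = 0.228×1406 − 234.8 = 85.766
E = 85.766 / 0.121 = 708.81 g/s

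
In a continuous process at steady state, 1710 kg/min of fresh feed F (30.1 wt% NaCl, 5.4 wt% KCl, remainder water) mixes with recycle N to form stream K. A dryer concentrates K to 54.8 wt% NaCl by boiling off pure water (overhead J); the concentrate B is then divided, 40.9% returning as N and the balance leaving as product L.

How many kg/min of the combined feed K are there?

2360 kg/min

Overall NaCl balance (none leaves overhead): NaCl in fresh feed = NaCl in product, i.e. 1710×0.301 = (1−0.409)·B·0.548.
B = 514.71/(0.548×0.591) = 1589.3 kg/min.
Recycle N = 0.409×1589.3 = 650.01 kg/min.
Combined feed K = 1710 + 650.01 = 2360 kg/min.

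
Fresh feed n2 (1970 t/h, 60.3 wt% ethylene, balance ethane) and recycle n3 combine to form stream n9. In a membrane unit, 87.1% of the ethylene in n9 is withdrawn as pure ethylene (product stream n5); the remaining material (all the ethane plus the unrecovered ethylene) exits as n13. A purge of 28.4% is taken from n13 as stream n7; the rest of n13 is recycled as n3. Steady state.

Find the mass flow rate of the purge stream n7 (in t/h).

ethane enters only via n2 and leaves only via the purge: 1970×0.397 = 0.284×(ethane in n13), and the membrane unit passes all ethane, so ethane in n9 = ethane in n13 = 2753.8 t/h.
ethylene in n9: m_A = 1970×0.603 + (1−0.284)·(1−0.871)·m_A, so m_A = 1187.9/0.9076 = 1308.8 t/h.
n13 = (1−0.871)×1308.8 + 2753.8 = 2922.7 t/h.
Purge n7 = 0.284×2922.7 = 830.04 t/h.

830 t/h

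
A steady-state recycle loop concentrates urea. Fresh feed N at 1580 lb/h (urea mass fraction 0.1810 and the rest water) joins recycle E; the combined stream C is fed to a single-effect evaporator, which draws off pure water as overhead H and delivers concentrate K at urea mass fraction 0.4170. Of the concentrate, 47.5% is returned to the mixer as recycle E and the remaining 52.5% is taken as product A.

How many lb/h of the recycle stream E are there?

Overall urea balance (none leaves overhead): urea in fresh feed = urea in product, i.e. 1580×0.181 = (1−0.475)·K·0.417.
K = 285.98/(0.417×0.525) = 1306.3 lb/h.
Recycle E = 0.475×1306.3 = 620.49 lb/h.

620.5 lb/h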